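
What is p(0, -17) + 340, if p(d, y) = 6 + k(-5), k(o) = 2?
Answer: 348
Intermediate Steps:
p(d, y) = 8 (p(d, y) = 6 + 2 = 8)
p(0, -17) + 340 = 8 + 340 = 348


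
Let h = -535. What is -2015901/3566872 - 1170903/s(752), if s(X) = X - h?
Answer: -1393018530001/1530188088 ≈ -910.36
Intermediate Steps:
s(X) = 535 + X (s(X) = X - 1*(-535) = X + 535 = 535 + X)
-2015901/3566872 - 1170903/s(752) = -2015901/3566872 - 1170903/(535 + 752) = -2015901*1/3566872 - 1170903/1287 = -2015901/3566872 - 1170903*1/1287 = -2015901/3566872 - 390301/429 = -1393018530001/1530188088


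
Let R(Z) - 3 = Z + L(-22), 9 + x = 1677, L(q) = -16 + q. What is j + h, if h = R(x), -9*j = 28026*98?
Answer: -303539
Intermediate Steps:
x = 1668 (x = -9 + 1677 = 1668)
R(Z) = -35 + Z (R(Z) = 3 + (Z + (-16 - 22)) = 3 + (Z - 38) = 3 + (-38 + Z) = -35 + Z)
j = -305172 (j = -3114*98 = -1/9*2746548 = -305172)
h = 1633 (h = -35 + 1668 = 1633)
j + h = -305172 + 1633 = -303539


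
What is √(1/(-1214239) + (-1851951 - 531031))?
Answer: I*√3513412301182273061/1214239 ≈ 1543.7*I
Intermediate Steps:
√(1/(-1214239) + (-1851951 - 531031)) = √(-1/1214239 - 2382982) = √(-2893509680699/1214239) = I*√3513412301182273061/1214239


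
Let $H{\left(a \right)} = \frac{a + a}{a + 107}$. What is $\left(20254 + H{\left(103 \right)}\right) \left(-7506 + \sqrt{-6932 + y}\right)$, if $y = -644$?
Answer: $- \frac{5321186046}{35} + \frac{4253546 i \sqrt{1894}}{105} \approx -1.5203 \cdot 10^{8} + 1.763 \cdot 10^{6} i$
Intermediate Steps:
$H{\left(a \right)} = \frac{2 a}{107 + a}$
$\left(20254 + H{\left(103 \right)}\right) \left(-7506 + \sqrt{-6932 + y}\right) = \left(20254 + 2 \cdot 103 \frac{1}{107 + 103}\right) \left(-7506 + \sqrt{-6932 - 644}\right) = \left(20254 + 2 \cdot 103 \cdot \frac{1}{210}\right) \left(-7506 + \sqrt{-7576}\right) = \left(20254 + 2 \cdot 103 \cdot \frac{1}{210}\right) \left(-7506 + 2 i \sqrt{1894}\right) = \left(20254 + \frac{103}{105}\right) \left(-7506 + 2 i \sqrt{1894}\right) = \frac{2126773 \left(-7506 + 2 i \sqrt{1894}\right)}{105} = - \frac{5321186046}{35} + \frac{4253546 i \sqrt{1894}}{105}$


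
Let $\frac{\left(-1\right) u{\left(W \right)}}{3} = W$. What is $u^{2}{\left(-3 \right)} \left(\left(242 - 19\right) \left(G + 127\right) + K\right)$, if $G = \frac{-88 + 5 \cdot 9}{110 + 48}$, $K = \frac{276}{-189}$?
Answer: $\frac{2531597319}{1106} \approx 2.289 \cdot 10^{6}$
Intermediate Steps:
$K = - \frac{92}{63}$ ($K = 276 \left(- \frac{1}{189}\right) = - \frac{92}{63} \approx -1.4603$)
$u{\left(W \right)} = - 3 W$
$G = - \frac{43}{158}$ ($G = \frac{-88 + 45}{158} = \left(-43\right) \frac{1}{158} = - \frac{43}{158} \approx -0.27215$)
$u^{2}{\left(-3 \right)} \left(\left(242 - 19\right) \left(G + 127\right) + K\right) = \left(\left(-3\right) \left(-3\right)\right)^{2} \left(\left(242 - 19\right) \left(- \frac{43}{158} + 127\right) - \frac{92}{63}\right) = 9^{2} \left(223 \cdot \frac{20023}{158} - \frac{92}{63}\right) = 81 \left(\frac{4465129}{158} - \frac{92}{63}\right) = 81 \cdot \frac{281288591}{9954} = \frac{2531597319}{1106}$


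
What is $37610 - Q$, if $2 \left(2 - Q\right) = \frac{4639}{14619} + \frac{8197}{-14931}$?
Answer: $\frac{390900447295}{10394109} \approx 37608.0$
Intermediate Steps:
$Q = \frac{21992195}{10394109}$ ($Q = 2 - \frac{\frac{4639}{14619} + \frac{8197}{-14931}}{2} = 2 - \frac{4639 \cdot \frac{1}{14619} + 8197 \left(- \frac{1}{14931}\right)}{2} = 2 - \frac{\frac{4639}{14619} - \frac{1171}{2133}}{2} = 2 - - \frac{1203977}{10394109} = 2 + \frac{1203977}{10394109} = \frac{21992195}{10394109} \approx 2.1158$)
$37610 - Q = 37610 - \frac{21992195}{10394109} = \frac{390900447295}{10394109}$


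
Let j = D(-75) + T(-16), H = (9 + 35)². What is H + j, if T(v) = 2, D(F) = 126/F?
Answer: 48408/25 ≈ 1936.3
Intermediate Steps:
H = 1936 (H = 44² = 1936)
j = 8/25 (j = 126/(-75) + 2 = 126*(-1/75) + 2 = -42/25 + 2 = 8/25 ≈ 0.32000)
H + j = 1936 + 8/25 = 48408/25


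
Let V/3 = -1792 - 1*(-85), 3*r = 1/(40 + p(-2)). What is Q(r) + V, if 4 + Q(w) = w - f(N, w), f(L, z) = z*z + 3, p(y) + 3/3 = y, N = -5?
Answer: -63181978/12321 ≈ -5128.0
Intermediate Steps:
p(y) = -1 + y
r = 1/111 (r = 1/(3*(40 + (-1 - 2))) = 1/(3*(40 - 3)) = (1/3)/37 = (1/3)*(1/37) = 1/111 ≈ 0.0090090)
V = -5121 (V = 3*(-1792 - 1*(-85)) = 3*(-1792 + 85) = 3*(-1707) = -5121)
f(L, z) = 3 + z**2 (f(L, z) = z**2 + 3 = 3 + z**2)
Q(w) = -7 + w - w**2 (Q(w) = -4 + (w - (3 + w**2)) = -4 + (w + (-3 - w**2)) = -4 + (-3 + w - w**2) = -7 + w - w**2)
Q(r) + V = (-7 + 1/111 - (1/111)**2) - 5121 = (-7 + 1/111 - 1*1/12321) - 5121 = (-7 + 1/111 - 1/12321) - 5121 = -86137/12321 - 5121 = -63181978/12321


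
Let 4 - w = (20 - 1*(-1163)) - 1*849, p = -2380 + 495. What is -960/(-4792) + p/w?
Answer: 233743/39534 ≈ 5.9125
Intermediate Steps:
p = -1885
w = -330 (w = 4 - ((20 - 1*(-1163)) - 1*849) = 4 - ((20 + 1163) - 849) = 4 - (1183 - 849) = 4 - 1*334 = 4 - 334 = -330)
-960/(-4792) + p/w = -960/(-4792) - 1885/(-330) = -960*(-1/4792) - 1885*(-1/330) = 120/599 + 377/66 = 233743/39534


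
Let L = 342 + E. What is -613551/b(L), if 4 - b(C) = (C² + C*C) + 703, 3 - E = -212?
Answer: 613551/621197 ≈ 0.98769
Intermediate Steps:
E = 215 (E = 3 - 1*(-212) = 3 + 212 = 215)
L = 557 (L = 342 + 215 = 557)
b(C) = -699 - 2*C² (b(C) = 4 - ((C² + C*C) + 703) = 4 - ((C² + C²) + 703) = 4 - (2*C² + 703) = 4 - (703 + 2*C²) = 4 + (-703 - 2*C²) = -699 - 2*C²)
-613551/b(L) = -613551/(-699 - 2*557²) = -613551/(-699 - 2*310249) = -613551/(-699 - 620498) = -613551/(-621197) = -613551*(-1/621197) = 613551/621197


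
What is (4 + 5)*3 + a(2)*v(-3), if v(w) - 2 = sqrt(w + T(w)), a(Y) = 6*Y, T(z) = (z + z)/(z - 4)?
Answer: 51 + 12*I*sqrt(105)/7 ≈ 51.0 + 17.566*I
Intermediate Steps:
T(z) = 2*z/(-4 + z) (T(z) = (2*z)/(-4 + z) = 2*z/(-4 + z))
v(w) = 2 + sqrt(w + 2*w/(-4 + w))
(4 + 5)*3 + a(2)*v(-3) = (4 + 5)*3 + (6*2)*(2 + sqrt(-3*(-2 - 3)/(-4 - 3))) = 9*3 + 12*(2 + sqrt(-3*(-5)/(-7))) = 27 + 12*(2 + sqrt(-3*(-1/7)*(-5))) = 27 + 12*(2 + sqrt(-15/7)) = 27 + 12*(2 + I*sqrt(105)/7) = 27 + (24 + 12*I*sqrt(105)/7) = 51 + 12*I*sqrt(105)/7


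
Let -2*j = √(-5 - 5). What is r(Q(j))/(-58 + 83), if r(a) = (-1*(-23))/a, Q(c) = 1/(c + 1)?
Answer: 23/25 - 23*I*√10/50 ≈ 0.92 - 1.4546*I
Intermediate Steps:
j = -I*√10/2 (j = -√(-5 - 5)/2 = -I*√10/2 ≈ -1.5811*I)
Q(c) = 1/(1 + c)
r(a) = 23/a
r(Q(j))/(-58 + 83) = (23/(1/(1 - I*√10/2)))/(-58 + 83) = (23*(1 - I*√10/2))/25 = (23 - 23*I*√10/2)/25 = 23/25 - 23*I*√10/50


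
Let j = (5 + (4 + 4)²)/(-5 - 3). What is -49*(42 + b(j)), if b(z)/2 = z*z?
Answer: -299145/32 ≈ -9348.3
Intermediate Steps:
j = -69/8 (j = (5 + 8²)/(-8) = (5 + 64)*(-⅛) = 69*(-⅛) = -69/8 ≈ -8.6250)
b(z) = 2*z² (b(z) = 2*(z*z) = 2*z²)
-49*(42 + b(j)) = -49*(42 + 2*(-69/8)²) = -49*(42 + 2*(4761/64)) = -49*(42 + 4761/32) = -49*6105/32 = -299145/32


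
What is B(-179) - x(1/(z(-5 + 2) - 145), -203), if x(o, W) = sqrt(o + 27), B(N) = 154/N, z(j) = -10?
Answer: -154/179 - 2*sqrt(162130)/155 ≈ -6.0559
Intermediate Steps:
x(o, W) = sqrt(27 + o)
B(-179) - x(1/(z(-5 + 2) - 145), -203) = 154/(-179) - sqrt(27 + 1/(-10 - 145)) = 154*(-1/179) - sqrt(27 + 1/(-155)) = -154/179 - sqrt(27 - 1/155) = -154/179 - sqrt(4184/155) = -154/179 - 2*sqrt(162130)/155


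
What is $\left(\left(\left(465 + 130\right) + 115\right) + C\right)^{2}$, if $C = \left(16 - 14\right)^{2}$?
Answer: $509796$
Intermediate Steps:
$C = 4$ ($C = 2^{2} = 4$)
$\left(\left(\left(465 + 130\right) + 115\right) + C\right)^{2} = \left(\left(\left(465 + 130\right) + 115\right) + 4\right)^{2} = \left(\left(595 + 115\right) + 4\right)^{2} = \left(710 + 4\right)^{2} = 714^{2} = 509796$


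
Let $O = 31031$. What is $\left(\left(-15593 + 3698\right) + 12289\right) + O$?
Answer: $31425$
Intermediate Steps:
$\left(\left(-15593 + 3698\right) + 12289\right) + O = \left(\left(-15593 + 3698\right) + 12289\right) + 31031 = \left(-11895 + 12289\right) + 31031 = 394 + 31031 = 31425$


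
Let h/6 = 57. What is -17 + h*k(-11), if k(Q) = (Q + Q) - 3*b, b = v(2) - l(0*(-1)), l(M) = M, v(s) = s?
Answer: -9593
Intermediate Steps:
h = 342 (h = 6*57 = 342)
b = 2 (b = 2 - 0*(-1) = 2 - 1*0 = 2 + 0 = 2)
k(Q) = -6 + 2*Q (k(Q) = (Q + Q) - 3*2 = 2*Q - 6 = -6 + 2*Q)
-17 + h*k(-11) = -17 + 342*(-6 + 2*(-11)) = -17 + 342*(-6 - 22) = -17 + 342*(-28) = -17 - 9576 = -9593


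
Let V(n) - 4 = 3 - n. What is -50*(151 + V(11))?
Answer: -7350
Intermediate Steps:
V(n) = 7 - n (V(n) = 4 + (3 - n) = 7 - n)
-50*(151 + V(11)) = -50*(151 + (7 - 1*11)) = -50*(151 + (7 - 11)) = -50*(151 - 4) = -50*147 = -7350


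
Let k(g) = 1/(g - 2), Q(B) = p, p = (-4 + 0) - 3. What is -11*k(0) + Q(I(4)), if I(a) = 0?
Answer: -3/2 ≈ -1.5000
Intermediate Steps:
p = -7 (p = -4 - 3 = -7)
Q(B) = -7
k(g) = 1/(-2 + g)
-11*k(0) + Q(I(4)) = -11/(-2 + 0) - 7 = -11/(-2) - 7 = -11*(-1/2) - 7 = 11/2 - 7 = -3/2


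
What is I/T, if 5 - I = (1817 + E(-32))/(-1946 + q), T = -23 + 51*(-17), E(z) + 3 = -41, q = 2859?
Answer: -1396/406285 ≈ -0.0034360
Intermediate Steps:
E(z) = -44 (E(z) = -3 - 41 = -44)
T = -890 (T = -23 - 867 = -890)
I = 2792/913 (I = 5 - (1817 - 44)/(-1946 + 2859) = 5 - 1773/913 = 2792/913 ≈ 3.0581)
I/T = (2792/913)/(-890) = (2792/913)*(-1/890) = -1396/406285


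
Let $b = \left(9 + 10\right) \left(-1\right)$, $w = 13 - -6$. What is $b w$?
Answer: $-361$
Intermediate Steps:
$w = 19$ ($w = 13 + 6 = 19$)
$b = -19$ ($b = 19 \left(-1\right) = -19$)
$b w = \left(-19\right) 19 = -361$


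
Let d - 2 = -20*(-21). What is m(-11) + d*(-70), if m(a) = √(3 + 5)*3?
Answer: -29540 + 6*√2 ≈ -29532.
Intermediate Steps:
m(a) = 6*√2 (m(a) = √8*3 = (2*√2)*3 = 6*√2)
d = 422 (d = 2 - 20*(-21) = 2 + 420 = 422)
m(-11) + d*(-70) = 6*√2 + 422*(-70) = 6*√2 - 29540 = -29540 + 6*√2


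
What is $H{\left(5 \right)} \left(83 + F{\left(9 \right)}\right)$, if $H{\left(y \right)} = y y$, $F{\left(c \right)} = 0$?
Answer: $2075$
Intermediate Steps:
$H{\left(y \right)} = y^{2}$
$H{\left(5 \right)} \left(83 + F{\left(9 \right)}\right) = 5^{2} \left(83 + 0\right) = 25 \cdot 83 = 2075$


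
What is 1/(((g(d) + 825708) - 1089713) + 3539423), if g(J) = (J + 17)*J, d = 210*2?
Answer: 1/3458958 ≈ 2.8910e-7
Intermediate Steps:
d = 420
g(J) = J*(17 + J) (g(J) = (17 + J)*J = J*(17 + J))
1/(((g(d) + 825708) - 1089713) + 3539423) = 1/(((420*(17 + 420) + 825708) - 1089713) + 3539423) = 1/(((420*437 + 825708) - 1089713) + 3539423) = 1/(((183540 + 825708) - 1089713) + 3539423) = 1/((1009248 - 1089713) + 3539423) = 1/(-80465 + 3539423) = 1/3458958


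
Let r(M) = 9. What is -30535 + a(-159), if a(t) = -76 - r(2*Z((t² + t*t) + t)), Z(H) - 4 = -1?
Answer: -30620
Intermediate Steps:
Z(H) = 3 (Z(H) = 4 - 1 = 3)
a(t) = -85 (a(t) = -76 - 1*9 = -76 - 9 = -85)
-30535 + a(-159) = -30535 - 85 = -30620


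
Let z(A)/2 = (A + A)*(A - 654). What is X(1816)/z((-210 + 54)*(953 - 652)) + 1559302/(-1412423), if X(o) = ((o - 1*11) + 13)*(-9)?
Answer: -258217970048489/233894649941680 ≈ -1.1040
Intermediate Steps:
z(A) = 4*A*(-654 + A) (z(A) = 2*((A + A)*(A - 654)) = 2*((2*A)*(-654 + A)) = 2*(2*A*(-654 + A)) = 4*A*(-654 + A))
X(o) = -18 - 9*o (X(o) = ((o - 11) + 13)*(-9) = ((-11 + o) + 13)*(-9) = (2 + o)*(-9) = -18 - 9*o)
X(1816)/z((-210 + 54)*(953 - 652)) + 1559302/(-1412423) = (-18 - 9*1816)/((4*((-210 + 54)*(953 - 652))*(-654 + (-210 + 54)*(953 - 652)))) + 1559302/(-1412423) = (-18 - 16344)/((4*(-156*301)*(-654 - 156*301))) + 1559302*(-1/1412423) = -16362*(-1/(187824*(-654 - 46956))) - 1559302/1412423 = -16362/(4*(-46956)*(-47610)) - 1559302/1412423 = -16362/8942300640 - 1559302/1412423 = -16362*1/8942300640 - 1559302/1412423 = -303/165598160 - 1559302/1412423 = -258217970048489/233894649941680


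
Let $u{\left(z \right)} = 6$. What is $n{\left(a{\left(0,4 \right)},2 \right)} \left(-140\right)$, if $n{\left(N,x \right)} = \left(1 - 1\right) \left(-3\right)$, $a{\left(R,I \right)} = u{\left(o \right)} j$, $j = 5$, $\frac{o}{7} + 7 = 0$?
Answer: $0$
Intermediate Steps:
$o = -49$ ($o = -49 + 7 \cdot 0 = -49 + 0 = -49$)
$a{\left(R,I \right)} = 30$ ($a{\left(R,I \right)} = 6 \cdot 5 = 30$)
$n{\left(N,x \right)} = 0$ ($n{\left(N,x \right)} = 0 \left(-3\right) = 0$)
$n{\left(a{\left(0,4 \right)},2 \right)} \left(-140\right) = 0 \left(-140\right) = 0$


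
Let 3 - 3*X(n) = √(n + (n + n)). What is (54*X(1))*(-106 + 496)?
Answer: 21060 - 7020*√3 ≈ 8901.0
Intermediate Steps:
X(n) = 1 - √3*√n/3 (X(n) = 1 - √(n + (n + n))/3 = 1 - √(n + 2*n)/3 = 1 - √3*√n/3)
(54*X(1))*(-106 + 496) = (54*(1 - √3*√1/3))*(-106 + 496) = (54*(1 - ⅓*√3*1))*390 = (54*(1 - √3/3))*390 = (54 - 18*√3)*390 = 21060 - 7020*√3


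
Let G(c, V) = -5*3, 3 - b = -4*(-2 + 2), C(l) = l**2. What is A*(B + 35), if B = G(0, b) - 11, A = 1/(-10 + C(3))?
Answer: -9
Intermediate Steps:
b = 3 (b = 3 - (-4)*(-2 + 2) = 3 - (-4)*0 = 3 - 1*0 = 3 + 0 = 3)
A = -1 (A = 1/(-10 + 3**2) = 1/(-10 + 9) = 1/(-1) = -1)
G(c, V) = -15
B = -26 (B = -15 - 11 = -26)
A*(B + 35) = -(-26 + 35) = -1*9 = -9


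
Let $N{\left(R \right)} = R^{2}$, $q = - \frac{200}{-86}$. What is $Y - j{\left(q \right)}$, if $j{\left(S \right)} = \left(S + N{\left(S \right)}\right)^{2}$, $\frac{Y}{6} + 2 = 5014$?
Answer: $\frac{102605693672}{3418801} \approx 30012.0$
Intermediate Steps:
$Y = 30072$ ($Y = -12 + 6 \cdot 5014 = -12 + 30084 = 30072$)
$q = \frac{100}{43}$ ($q = \left(-200\right) \left(- \frac{1}{86}\right) = \frac{100}{43} \approx 2.3256$)
$j{\left(S \right)} = \left(S + S^{2}\right)^{2}$
$Y - j{\left(q \right)} = 30072 - \left(\frac{100}{43}\right)^{2} \left(1 + \frac{100}{43}\right)^{2} = 30072 - \frac{10000 \left(\frac{143}{43}\right)^{2}}{1849} = 30072 - \frac{10000}{1849} \cdot \frac{20449}{1849} = 30072 - \frac{204490000}{3418801} = \frac{102605693672}{3418801}$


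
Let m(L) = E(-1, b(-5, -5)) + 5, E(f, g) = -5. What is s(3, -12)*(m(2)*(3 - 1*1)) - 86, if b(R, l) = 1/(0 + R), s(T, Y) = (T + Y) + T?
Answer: -86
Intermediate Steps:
s(T, Y) = Y + 2*T
b(R, l) = 1/R
m(L) = 0 (m(L) = -5 + 5 = 0)
s(3, -12)*(m(2)*(3 - 1*1)) - 86 = (-12 + 2*3)*(0*(3 - 1*1)) - 86 = (-12 + 6)*(0*(3 - 1)) - 86 = -0*2 - 86 = -6*0 - 86 = 0 - 86 = -86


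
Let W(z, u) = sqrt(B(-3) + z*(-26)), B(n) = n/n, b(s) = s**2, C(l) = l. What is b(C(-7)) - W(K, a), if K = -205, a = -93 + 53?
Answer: 49 - sqrt(5331) ≈ -24.014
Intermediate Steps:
a = -40
B(n) = 1
W(z, u) = sqrt(1 - 26*z) (W(z, u) = sqrt(1 + z*(-26)) = sqrt(1 - 26*z))
b(C(-7)) - W(K, a) = (-7)**2 - sqrt(1 - 26*(-205)) = 49 - sqrt(1 + 5330) = 49 - sqrt(5331)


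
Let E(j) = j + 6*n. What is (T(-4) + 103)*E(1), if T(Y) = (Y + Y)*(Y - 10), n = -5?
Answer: -6235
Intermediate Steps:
E(j) = -30 + j (E(j) = j + 6*(-5) = j - 30 = -30 + j)
T(Y) = 2*Y*(-10 + Y) (T(Y) = (2*Y)*(-10 + Y) = 2*Y*(-10 + Y))
(T(-4) + 103)*E(1) = (2*(-4)*(-10 - 4) + 103)*(-30 + 1) = (2*(-4)*(-14) + 103)*(-29) = (112 + 103)*(-29) = 215*(-29) = -6235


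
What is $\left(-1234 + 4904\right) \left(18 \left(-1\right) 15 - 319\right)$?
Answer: $-2161630$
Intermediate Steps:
$\left(-1234 + 4904\right) \left(18 \left(-1\right) 15 - 319\right) = 3670 \left(\left(-18\right) 15 - 319\right) = 3670 \left(-270 - 319\right) = 3670 \left(-589\right) = -2161630$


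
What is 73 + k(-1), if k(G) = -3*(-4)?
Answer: 85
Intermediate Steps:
k(G) = 12
73 + k(-1) = 73 + 12 = 85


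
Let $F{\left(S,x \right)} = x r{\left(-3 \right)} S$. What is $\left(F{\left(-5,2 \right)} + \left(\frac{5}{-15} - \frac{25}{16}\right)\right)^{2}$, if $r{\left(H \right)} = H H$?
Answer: $\frac{19456921}{2304} \approx 8444.8$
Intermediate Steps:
$r{\left(H \right)} = H^{2}$
$F{\left(S,x \right)} = 9 S x$ ($F{\left(S,x \right)} = x \left(-3\right)^{2} S = x 9 S = 9 x S = 9 S x$)
$\left(F{\left(-5,2 \right)} + \left(\frac{5}{-15} - \frac{25}{16}\right)\right)^{2} = \left(9 \left(-5\right) 2 + \left(\frac{5}{-15} - \frac{25}{16}\right)\right)^{2} = \left(-90 + \left(5 \left(- \frac{1}{15}\right) - \frac{25}{16}\right)\right)^{2} = \left(-90 - \frac{91}{48}\right)^{2} = \left(- \frac{4411}{48}\right)^{2} = \frac{19456921}{2304}$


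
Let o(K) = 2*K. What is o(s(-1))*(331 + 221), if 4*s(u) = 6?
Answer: 1656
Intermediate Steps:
s(u) = 3/2 (s(u) = (1/4)*6 = 3/2)
o(s(-1))*(331 + 221) = (2*(3/2))*(331 + 221) = 3*552 = 1656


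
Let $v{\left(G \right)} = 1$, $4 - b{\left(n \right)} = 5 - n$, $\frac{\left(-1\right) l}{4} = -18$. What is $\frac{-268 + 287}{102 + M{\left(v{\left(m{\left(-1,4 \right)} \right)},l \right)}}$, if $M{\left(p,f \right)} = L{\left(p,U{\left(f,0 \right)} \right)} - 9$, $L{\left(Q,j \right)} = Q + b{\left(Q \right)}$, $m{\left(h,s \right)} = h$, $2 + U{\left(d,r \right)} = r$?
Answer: $\frac{19}{94} \approx 0.20213$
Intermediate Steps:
$l = 72$ ($l = \left(-4\right) \left(-18\right) = 72$)
$b{\left(n \right)} = -1 + n$ ($b{\left(n \right)} = 4 - \left(5 - n\right) = 4 + \left(-5 + n\right) = -1 + n$)
$U{\left(d,r \right)} = -2 + r$
$L{\left(Q,j \right)} = -1 + 2 Q$ ($L{\left(Q,j \right)} = Q + \left(-1 + Q\right) = -1 + 2 Q$)
$M{\left(p,f \right)} = -10 + 2 p$ ($M{\left(p,f \right)} = \left(-1 + 2 p\right) - 9 = -10 + 2 p$)
$\frac{-268 + 287}{102 + M{\left(v{\left(m{\left(-1,4 \right)} \right)},l \right)}} = \frac{-268 + 287}{102 + \left(-10 + 2 \cdot 1\right)} = \frac{19}{102 + \left(-10 + 2\right)} = \frac{19}{102 - 8} = \frac{19}{94}$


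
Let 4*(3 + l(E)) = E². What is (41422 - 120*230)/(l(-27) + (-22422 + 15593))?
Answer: -55288/26599 ≈ -2.0786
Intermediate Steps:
l(E) = -3 + E²/4
(41422 - 120*230)/(l(-27) + (-22422 + 15593)) = (41422 - 120*230)/((-3 + (¼)*(-27)²) + (-22422 + 15593)) = (41422 - 27600)/((-3 + (¼)*729) - 6829) = 13822/((-3 + 729/4) - 6829) = 13822/(717/4 - 6829) = 13822/(-26599/4) = 13822*(-4/26599) = -55288/26599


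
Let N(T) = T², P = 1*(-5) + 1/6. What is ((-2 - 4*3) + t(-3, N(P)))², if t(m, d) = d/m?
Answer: 5536609/11664 ≈ 474.67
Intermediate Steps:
P = -29/6 (P = -5 + ⅙ = -29/6 ≈ -4.8333)
((-2 - 4*3) + t(-3, N(P)))² = ((-2 - 4*3) + (-29/6)²/(-3))² = ((-2 - 12) + (841/36)*(-⅓))² = (-14 - 841/108)² = (-2353/108)² = 5536609/11664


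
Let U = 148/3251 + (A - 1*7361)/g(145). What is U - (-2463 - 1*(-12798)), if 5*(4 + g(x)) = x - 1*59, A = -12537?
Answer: -1270485916/107283 ≈ -11842.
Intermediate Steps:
g(x) = -79/5 + x/5 (g(x) = -4 + (x - 1*59)/5 = -4 + (x - 59)/5 = -4 + (-59 + x)/5 = -4 + (-59/5 + x/5) = -79/5 + x/5)
U = -161716111/107283 (U = 148/3251 + (-12537 - 1*7361)/(-79/5 + (⅕)*145) = 148*(1/3251) + (-12537 - 7361)/(-79/5 + 29) = 148/3251 - 19898/66/5 = 148/3251 - 19898*5/66 = 148/3251 - 49745/33 = -161716111/107283 ≈ -1507.4)
U - (-2463 - 1*(-12798)) = -161716111/107283 - (-2463 - 1*(-12798)) = -161716111/107283 - (-2463 + 12798) = -161716111/107283 - 1*10335 = -161716111/107283 - 10335 = -1270485916/107283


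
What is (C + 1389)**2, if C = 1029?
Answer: 5846724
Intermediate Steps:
(C + 1389)**2 = (1029 + 1389)**2 = 2418**2 = 5846724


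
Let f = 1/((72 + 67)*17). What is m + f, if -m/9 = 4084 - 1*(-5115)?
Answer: -195635132/2363 ≈ -82791.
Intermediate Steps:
f = 1/2363 (f = 1/(139*17) = 1/2363 ≈ 0.00042319)
m = -82791 (m = -9*(4084 - 1*(-5115)) = -9*(4084 + 5115) = -9*9199 = -82791)
m + f = -82791 + 1/2363 = -195635132/2363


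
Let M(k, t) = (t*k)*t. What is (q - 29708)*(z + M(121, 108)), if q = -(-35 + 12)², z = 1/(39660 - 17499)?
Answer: -315238810606415/7387 ≈ -4.2675e+10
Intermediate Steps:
z = 1/22161 ≈ 4.5124e-5
M(k, t) = k*t² (M(k, t) = (k*t)*t = k*t²)
q = -529 (q = -1*(-23)² = -1*529 = -529)
(q - 29708)*(z + M(121, 108)) = (-529 - 29708)*(1/22161 + 121*108²) = -30237*(1/22161 + 121*11664) = -30237*(1/22161 + 1411344) = -30237*31276794385/22161 = -315238810606415/7387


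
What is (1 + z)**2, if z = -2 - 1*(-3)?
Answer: 4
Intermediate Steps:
z = 1 (z = -2 + 3 = 1)
(1 + z)**2 = (1 + 1)**2 = 2**2 = 4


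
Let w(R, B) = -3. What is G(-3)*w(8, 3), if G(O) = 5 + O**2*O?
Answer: 66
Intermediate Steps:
G(O) = 5 + O**3
G(-3)*w(8, 3) = (5 + (-3)**3)*(-3) = (5 - 27)*(-3) = -22*(-3) = 66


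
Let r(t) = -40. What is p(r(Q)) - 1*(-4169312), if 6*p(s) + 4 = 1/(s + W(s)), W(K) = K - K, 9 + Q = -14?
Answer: 1000634719/240 ≈ 4.1693e+6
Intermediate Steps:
Q = -23 (Q = -9 - 14 = -23)
W(K) = 0
p(s) = -⅔ + 1/(6*s) (p(s) = -⅔ + 1/(6*(s + 0)) = -⅔ + 1/(6*s))
p(r(Q)) - 1*(-4169312) = (⅙)*(1 - 4*(-40))/(-40) - 1*(-4169312) = (⅙)*(-1/40)*(1 + 160) + 4169312 = (⅙)*(-1/40)*161 + 4169312 = -161/240 + 4169312 = 1000634719/240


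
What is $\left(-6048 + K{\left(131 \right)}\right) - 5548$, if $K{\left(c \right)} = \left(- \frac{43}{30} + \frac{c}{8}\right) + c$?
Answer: $- \frac{1374007}{120} \approx -11450.0$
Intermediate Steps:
$K{\left(c \right)} = - \frac{43}{30} + \frac{9 c}{8}$ ($K{\left(c \right)} = \left(\left(-43\right) \frac{1}{30} + c \frac{1}{8}\right) + c = \left(- \frac{43}{30} + \frac{c}{8}\right) + c = - \frac{43}{30} + \frac{9 c}{8}$)
$\left(-6048 + K{\left(131 \right)}\right) - 5548 = \left(-6048 + \left(- \frac{43}{30} + \frac{9}{8} \cdot 131\right)\right) - 5548 = \left(-6048 + \left(- \frac{43}{30} + \frac{1179}{8}\right)\right) - 5548 = \left(-6048 + \frac{17513}{120}\right) - 5548 = - \frac{708247}{120} - 5548 = - \frac{1374007}{120}$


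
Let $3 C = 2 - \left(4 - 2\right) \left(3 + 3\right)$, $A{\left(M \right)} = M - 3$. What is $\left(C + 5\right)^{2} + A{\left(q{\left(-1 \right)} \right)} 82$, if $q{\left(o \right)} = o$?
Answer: $- \frac{2927}{9} \approx -325.22$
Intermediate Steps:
$A{\left(M \right)} = -3 + M$
$C = - \frac{10}{3}$ ($C = \frac{2 - \left(4 - 2\right) \left(3 + 3\right)}{3} = \frac{2 - 2 \cdot 6}{3} = \frac{2 - 12}{3} = \frac{1}{3} \left(-10\right) = - \frac{10}{3} \approx -3.3333$)
$\left(C + 5\right)^{2} + A{\left(q{\left(-1 \right)} \right)} 82 = \left(- \frac{10}{3} + 5\right)^{2} + \left(-3 - 1\right) 82 = \left(\frac{5}{3}\right)^{2} - 328 = \frac{25}{9} - 328 = - \frac{2927}{9}$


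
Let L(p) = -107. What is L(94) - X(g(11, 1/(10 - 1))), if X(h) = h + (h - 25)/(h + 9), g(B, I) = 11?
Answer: -1173/10 ≈ -117.30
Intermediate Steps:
X(h) = h + (-25 + h)/(9 + h)
L(94) - X(g(11, 1/(10 - 1))) = -107 - (-25 + 11² + 10*11)/(9 + 11) = -107 - (-25 + 121 + 110)/20 = -107 - 206/20 = -107 - 1*103/10 = -107 - 103/10 = -1173/10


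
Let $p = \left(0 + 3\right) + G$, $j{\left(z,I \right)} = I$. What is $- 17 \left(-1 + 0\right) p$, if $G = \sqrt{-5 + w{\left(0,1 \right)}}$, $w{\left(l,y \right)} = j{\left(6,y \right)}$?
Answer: $51 + 34 i \approx 51.0 + 34.0 i$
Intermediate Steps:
$w{\left(l,y \right)} = y$
$G = 2 i$ ($G = \sqrt{-5 + 1} = \sqrt{-4} = 2 i \approx 2.0 i$)
$p = 3 + 2 i$ ($p = \left(0 + 3\right) + 2 i = 3 + 2 i \approx 3.0 + 2.0 i$)
$- 17 \left(-1 + 0\right) p = - 17 \left(-1 + 0\right) \left(3 + 2 i\right) = \left(-17\right) \left(-1\right) \left(3 + 2 i\right) = 17 \left(3 + 2 i\right) = 51 + 34 i$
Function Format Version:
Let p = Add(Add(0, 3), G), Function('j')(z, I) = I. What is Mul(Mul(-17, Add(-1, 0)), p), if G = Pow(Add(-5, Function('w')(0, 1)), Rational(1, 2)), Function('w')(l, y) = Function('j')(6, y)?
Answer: Add(51, Mul(34, I)) ≈ Add(51.000, Mul(34.000, I))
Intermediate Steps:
Function('w')(l, y) = y
G = Mul(2, I) (G = Pow(Add(-5, 1), Rational(1, 2)) = Pow(-4, Rational(1, 2)) = Mul(2, I) ≈ Mul(2.0000, I))
p = Add(3, Mul(2, I)) (p = Add(Add(0, 3), Mul(2, I)) = Add(3, Mul(2, I)) ≈ Add(3.0000, Mul(2.0000, I)))
Mul(Mul(-17, Add(-1, 0)), p) = Mul(Mul(-17, Add(-1, 0)), Add(3, Mul(2, I))) = Mul(Mul(-17, -1), Add(3, Mul(2, I))) = Mul(17, Add(3, Mul(2, I))) = Add(51, Mul(34, I))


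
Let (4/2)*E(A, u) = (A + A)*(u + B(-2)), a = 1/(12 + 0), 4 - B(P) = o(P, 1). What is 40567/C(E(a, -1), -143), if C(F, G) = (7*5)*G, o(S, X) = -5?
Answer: -40567/5005 ≈ -8.1053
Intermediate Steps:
B(P) = 9 (B(P) = 4 - 1*(-5) = 4 + 5 = 9)
a = 1/12 ≈ 0.083333
E(A, u) = A*(9 + u) (E(A, u) = ((A + A)*(u + 9))/2 = ((2*A)*(9 + u))/2 = (2*A*(9 + u))/2 = A*(9 + u))
C(F, G) = 35*G
40567/C(E(a, -1), -143) = 40567/((35*(-143))) = 40567/(-5005) = 40567*(-1/5005) = -40567/5005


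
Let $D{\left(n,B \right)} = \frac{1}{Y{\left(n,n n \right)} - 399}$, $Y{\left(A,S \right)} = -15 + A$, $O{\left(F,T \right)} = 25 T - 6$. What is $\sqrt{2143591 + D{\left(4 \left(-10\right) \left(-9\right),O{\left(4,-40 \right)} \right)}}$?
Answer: $\frac{\sqrt{694523478}}{18} \approx 1464.1$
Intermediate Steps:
$O{\left(F,T \right)} = -6 + 25 T$
$D{\left(n,B \right)} = \frac{1}{-414 + n}$ ($D{\left(n,B \right)} = \frac{1}{\left(-15 + n\right) - 399} = \frac{1}{-414 + n}$)
$\sqrt{2143591 + D{\left(4 \left(-10\right) \left(-9\right),O{\left(4,-40 \right)} \right)}} = \sqrt{2143591 + \frac{1}{-414 + 4 \left(-10\right) \left(-9\right)}} = \sqrt{2143591 + \frac{1}{-414 - -360}} = \sqrt{2143591 + \frac{1}{-414 + 360}} = \sqrt{2143591 + \frac{1}{-54}} = \sqrt{2143591 - \frac{1}{54}} = \sqrt{\frac{115753913}{54}} = \frac{\sqrt{694523478}}{18}$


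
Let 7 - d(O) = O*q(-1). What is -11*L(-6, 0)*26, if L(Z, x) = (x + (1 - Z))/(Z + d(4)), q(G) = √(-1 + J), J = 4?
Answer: 2002/47 + 8008*√3/47 ≈ 337.71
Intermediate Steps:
q(G) = √3 (q(G) = √(-1 + 4) = √3)
d(O) = 7 - O*√3
L(Z, x) = (1 + x - Z)/(7 + Z - 4*√3) (L(Z, x) = (x + (1 - Z))/(Z + (7 - 1*4*√3)) = (1 + x - Z)/(Z + (7 - 4*√3)) = (1 + x - Z)/(7 + Z - 4*√3))
-11*L(-6, 0)*26 = -11*(1 + 0 - 1*(-6))/(7 - 6 - 4*√3)*26 = -11*(1 + 0 + 6)/(1 - 4*√3)*26 = -11*7/(1 - 4*√3)*26 = -77/(1 - 4*√3)*26 = -2002/(1 - 4*√3)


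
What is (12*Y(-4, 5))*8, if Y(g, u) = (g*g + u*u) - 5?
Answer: 3456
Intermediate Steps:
Y(g, u) = -5 + g² + u² (Y(g, u) = (g² + u²) - 5 = -5 + g² + u²)
(12*Y(-4, 5))*8 = (12*(-5 + (-4)² + 5²))*8 = (12*(-5 + 16 + 25))*8 = (12*36)*8 = 432*8 = 3456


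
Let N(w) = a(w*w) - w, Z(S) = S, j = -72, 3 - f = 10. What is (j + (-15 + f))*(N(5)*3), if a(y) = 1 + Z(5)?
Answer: -282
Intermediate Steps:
f = -7 (f = 3 - 1*10 = 3 - 10 = -7)
a(y) = 6 (a(y) = 1 + 5 = 6)
N(w) = 6 - w
(j + (-15 + f))*(N(5)*3) = (-72 + (-15 - 7))*((6 - 1*5)*3) = (-72 - 22)*((6 - 5)*3) = -94*3 = -282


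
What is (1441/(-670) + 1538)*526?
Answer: 270631997/335 ≈ 8.0786e+5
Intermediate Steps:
(1441/(-670) + 1538)*526 = (1441*(-1/670) + 1538)*526 = (-1441/670 + 1538)*526 = (1029019/670)*526 = 270631997/335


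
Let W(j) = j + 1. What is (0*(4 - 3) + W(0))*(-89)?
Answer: -89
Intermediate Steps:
W(j) = 1 + j
(0*(4 - 3) + W(0))*(-89) = (0*(4 - 3) + (1 + 0))*(-89) = (0*1 + 1)*(-89) = (0 + 1)*(-89) = 1*(-89) = -89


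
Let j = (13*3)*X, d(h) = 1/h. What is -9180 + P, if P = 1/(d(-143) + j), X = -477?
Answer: -24420911543/2660230 ≈ -9180.0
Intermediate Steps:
d(h) = 1/h
j = -18603 (j = (13*3)*(-477) = 39*(-477) = -18603)
P = -143/2660230 (P = 1/(1/(-143) - 18603) = 1/(-1/143 - 18603) = 1/(-2660230/143) = -143/2660230 ≈ -5.3755e-5)
-9180 + P = -9180 - 143/2660230 = -24420911543/2660230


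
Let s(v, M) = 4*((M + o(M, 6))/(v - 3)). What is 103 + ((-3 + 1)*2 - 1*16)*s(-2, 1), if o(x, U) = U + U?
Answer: 311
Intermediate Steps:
o(x, U) = 2*U
s(v, M) = 4*(12 + M)/(-3 + v) (s(v, M) = 4*((M + 2*6)/(v - 3)) = 4*((M + 12)/(-3 + v)) = 4*((12 + M)/(-3 + v)) = 4*(12 + M)/(-3 + v))
103 + ((-3 + 1)*2 - 1*16)*s(-2, 1) = 103 + ((-3 + 1)*2 - 1*16)*(4*(12 + 1)/(-3 - 2)) = 103 + (-2*2 - 16)*(4*13/(-5)) = 103 + (-4 - 16)*(4*(-1/5)*13) = 103 - 20*(-52/5) = 103 + 208 = 311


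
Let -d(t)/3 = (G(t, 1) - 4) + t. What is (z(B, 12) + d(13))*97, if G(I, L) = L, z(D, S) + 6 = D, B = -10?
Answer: -4462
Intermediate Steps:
z(D, S) = -6 + D
d(t) = 9 - 3*t (d(t) = -3*((1 - 4) + t) = -3*(-3 + t) = 9 - 3*t)
(z(B, 12) + d(13))*97 = ((-6 - 10) + (9 - 3*13))*97 = (-16 + (9 - 39))*97 = (-16 - 30)*97 = -46*97 = -4462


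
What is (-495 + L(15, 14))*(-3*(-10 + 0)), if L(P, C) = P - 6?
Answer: -14580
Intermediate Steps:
L(P, C) = -6 + P
(-495 + L(15, 14))*(-3*(-10 + 0)) = (-495 + (-6 + 15))*(-3*(-10 + 0)) = (-495 + 9)*(-3*(-10)) = -486*30 = -14580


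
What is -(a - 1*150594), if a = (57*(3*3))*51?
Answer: 124431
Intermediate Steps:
a = 26163 (a = (57*9)*51 = 513*51 = 26163)
-(a - 1*150594) = -(26163 - 1*150594) = -(26163 - 150594) = -1*(-124431) = 124431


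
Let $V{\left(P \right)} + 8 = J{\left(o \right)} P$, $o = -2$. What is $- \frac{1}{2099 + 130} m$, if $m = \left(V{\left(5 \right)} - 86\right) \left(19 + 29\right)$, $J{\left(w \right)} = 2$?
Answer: $\frac{1344}{743} \approx 1.8089$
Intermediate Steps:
$V{\left(P \right)} = -8 + 2 P$
$m = -4032$ ($m = \left(\left(-8 + 2 \cdot 5\right) - 86\right) \left(19 + 29\right) = \left(\left(-8 + 10\right) - 86\right) 48 = \left(2 - 86\right) 48 = \left(-84\right) 48 = -4032$)
$- \frac{1}{2099 + 130} m = - \frac{1}{2099 + 130} \left(-4032\right) = - \frac{1}{2229} \left(-4032\right) = \left(-1\right) \frac{1}{2229} \left(-4032\right) = \left(- \frac{1}{2229}\right) \left(-4032\right) = \frac{1344}{743}$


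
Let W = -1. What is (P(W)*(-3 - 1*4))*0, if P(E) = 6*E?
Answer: 0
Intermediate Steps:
(P(W)*(-3 - 1*4))*0 = ((6*(-1))*(-3 - 1*4))*0 = -6*(-3 - 4)*0 = -6*(-7)*0 = 42*0 = 0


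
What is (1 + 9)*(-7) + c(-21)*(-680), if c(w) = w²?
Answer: -299950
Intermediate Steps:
(1 + 9)*(-7) + c(-21)*(-680) = (1 + 9)*(-7) + (-21)²*(-680) = 10*(-7) + 441*(-680) = -70 - 299880 = -299950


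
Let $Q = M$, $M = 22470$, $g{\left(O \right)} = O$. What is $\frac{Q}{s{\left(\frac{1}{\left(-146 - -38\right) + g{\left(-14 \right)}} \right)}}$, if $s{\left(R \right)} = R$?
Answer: $-2741340$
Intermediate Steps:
$Q = 22470$
$\frac{Q}{s{\left(\frac{1}{\left(-146 - -38\right) + g{\left(-14 \right)}} \right)}} = \frac{22470}{\frac{1}{\left(-146 - -38\right) - 14}} = \frac{22470}{\frac{1}{\left(-146 + 38\right) - 14}} = \frac{22470}{\frac{1}{-108 - 14}} = \frac{22470}{\frac{1}{-122}} = \frac{22470}{- \frac{1}{122}} = 22470 \left(-122\right) = -2741340$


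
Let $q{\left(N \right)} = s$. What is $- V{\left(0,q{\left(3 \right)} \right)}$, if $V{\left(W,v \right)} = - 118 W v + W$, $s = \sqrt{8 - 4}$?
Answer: $0$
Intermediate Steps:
$s = 2$ ($s = \sqrt{4} = 2$)
$q{\left(N \right)} = 2$
$V{\left(W,v \right)} = W - 118 W v$ ($V{\left(W,v \right)} = - 118 W v + W = W - 118 W v$)
$- V{\left(0,q{\left(3 \right)} \right)} = - 0 \left(1 - 236\right) = - 0 \left(-235\right) = \left(-1\right) 0 = 0$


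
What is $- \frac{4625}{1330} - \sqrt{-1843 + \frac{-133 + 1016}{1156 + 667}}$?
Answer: $- \frac{925}{266} - \frac{i \sqrt{6123285638}}{1823} \approx -3.4774 - 42.925 i$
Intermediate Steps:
$- \frac{4625}{1330} - \sqrt{-1843 + \frac{-133 + 1016}{1156 + 667}} = \left(-4625\right) \frac{1}{1330} - \sqrt{-1843 + \frac{883}{1823}} = - \frac{925}{266} - \sqrt{-1843 + 883 \cdot \frac{1}{1823}} = - \frac{925}{266} - \sqrt{-1843 + \frac{883}{1823}} = - \frac{925}{266} - \sqrt{- \frac{3358906}{1823}} = - \frac{925}{266} - \frac{i \sqrt{6123285638}}{1823}$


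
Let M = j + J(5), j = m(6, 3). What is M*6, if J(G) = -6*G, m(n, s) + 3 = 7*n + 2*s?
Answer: 90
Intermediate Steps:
m(n, s) = -3 + 2*s + 7*n (m(n, s) = -3 + (7*n + 2*s) = -3 + (2*s + 7*n) = -3 + 2*s + 7*n)
j = 45 (j = -3 + 2*3 + 7*6 = -3 + 6 + 42 = 45)
M = 15 (M = 45 - 6*5 = 45 - 30 = 15)
M*6 = 15*6 = 90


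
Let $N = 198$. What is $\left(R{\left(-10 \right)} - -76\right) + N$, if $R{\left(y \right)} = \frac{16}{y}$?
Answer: $\frac{1362}{5} \approx 272.4$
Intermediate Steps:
$\left(R{\left(-10 \right)} - -76\right) + N = \left(\frac{16}{-10} - -76\right) + 198 = \left(16 \left(- \frac{1}{10}\right) + 76\right) + 198 = \left(- \frac{8}{5} + 76\right) + 198 = \frac{372}{5} + 198 = \frac{1362}{5}$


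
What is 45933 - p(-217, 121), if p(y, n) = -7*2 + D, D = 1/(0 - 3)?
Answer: 137842/3 ≈ 45947.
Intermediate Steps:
D = -⅓ (D = 1/(-3) = -⅓ ≈ -0.33333)
p(y, n) = -43/3 (p(y, n) = -7*2 - ⅓ = -14 - ⅓ = -43/3)
45933 - p(-217, 121) = 45933 - 1*(-43/3) = 45933 + 43/3 = 137842/3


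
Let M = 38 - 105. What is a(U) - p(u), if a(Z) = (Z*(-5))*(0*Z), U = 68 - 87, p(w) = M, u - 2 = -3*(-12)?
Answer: 67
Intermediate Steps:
M = -67
u = 38 (u = 2 - 3*(-12) = 2 + 36 = 38)
p(w) = -67
U = -19
a(Z) = 0 (a(Z) = -5*Z*0 = 0)
a(U) - p(u) = 0 - 1*(-67) = 0 + 67 = 67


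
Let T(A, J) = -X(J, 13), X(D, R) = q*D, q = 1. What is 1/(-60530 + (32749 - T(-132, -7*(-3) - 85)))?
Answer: -1/27845 ≈ -3.5913e-5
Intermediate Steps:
X(D, R) = D (X(D, R) = 1*D = D)
T(A, J) = -J
1/(-60530 + (32749 - T(-132, -7*(-3) - 85))) = 1/(-60530 + (32749 - (-1)*(-7*(-3) - 85))) = 1/(-60530 + (32749 - (-1)*(21 - 85))) = 1/(-60530 + (32749 - (-1)*(-64))) = 1/(-60530 + (32749 - 1*64)) = 1/(-60530 + (32749 - 64)) = 1/(-60530 + 32685) = 1/(-27845) = -1/27845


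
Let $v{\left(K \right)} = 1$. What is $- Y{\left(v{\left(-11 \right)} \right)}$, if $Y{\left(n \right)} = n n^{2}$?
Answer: $-1$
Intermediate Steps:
$Y{\left(n \right)} = n^{3}$
$- Y{\left(v{\left(-11 \right)} \right)} = - 1^{3} = \left(-1\right) 1 = -1$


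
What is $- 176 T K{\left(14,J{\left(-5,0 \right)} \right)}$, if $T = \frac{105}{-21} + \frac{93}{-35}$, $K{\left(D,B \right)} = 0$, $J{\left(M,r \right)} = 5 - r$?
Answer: $0$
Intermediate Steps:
$T = - \frac{268}{35}$ ($T = 105 \left(- \frac{1}{21}\right) + 93 \left(- \frac{1}{35}\right) = -5 - \frac{93}{35} = - \frac{268}{35} \approx -7.6571$)
$- 176 T K{\left(14,J{\left(-5,0 \right)} \right)} = \left(-176\right) \left(- \frac{268}{35}\right) 0 = \frac{47168}{35} \cdot 0 = 0$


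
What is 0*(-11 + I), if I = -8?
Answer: 0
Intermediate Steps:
0*(-11 + I) = 0*(-11 - 8) = 0*(-19) = 0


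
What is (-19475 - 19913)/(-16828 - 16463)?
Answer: 39388/33291 ≈ 1.1831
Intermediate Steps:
(-19475 - 19913)/(-16828 - 16463) = -39388/(-33291) = -39388*(-1/33291) = 39388/33291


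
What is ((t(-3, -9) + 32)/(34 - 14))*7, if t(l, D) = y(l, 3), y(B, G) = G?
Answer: 49/4 ≈ 12.250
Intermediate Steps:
t(l, D) = 3
((t(-3, -9) + 32)/(34 - 14))*7 = ((3 + 32)/(34 - 14))*7 = (35/20)*7 = (35*(1/20))*7 = (7/4)*7 = 49/4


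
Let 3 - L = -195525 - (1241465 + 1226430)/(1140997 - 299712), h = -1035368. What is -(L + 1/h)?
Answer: -34063035961421943/174207913576 ≈ -1.9553e+5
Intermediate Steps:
L = 32899448275/168257 (L = 3 - (-195525 - (1241465 + 1226430)/(1140997 - 299712)) = 3 - (-195525 - 2467895/841285) = 3 - (-195525 - 1*493579/168257) = 3 - (-195525 - 493579/168257) = 3 - 1*(-32898943504/168257) = 3 + 32898943504/168257 = 32899448275/168257 ≈ 1.9553e+5)
-(L + 1/h) = -(32899448275/168257 + 1/(-1035368)) = -(32899448275/168257 - 1/1035368) = -1*34063035961421943/174207913576 = -34063035961421943/174207913576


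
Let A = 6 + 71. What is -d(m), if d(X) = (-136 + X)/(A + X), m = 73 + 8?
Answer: 55/158 ≈ 0.34810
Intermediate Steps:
A = 77
m = 81
d(X) = (-136 + X)/(77 + X)
-d(m) = -(-136 + 81)/(77 + 81) = -(-55)/158 = -1*(-55/158) = 55/158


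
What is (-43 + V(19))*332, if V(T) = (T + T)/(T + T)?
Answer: -13944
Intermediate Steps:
V(T) = 1 (V(T) = (2*T)/((2*T)) = (2*T)*(1/(2*T)) = 1)
(-43 + V(19))*332 = (-43 + 1)*332 = -42*332 = -13944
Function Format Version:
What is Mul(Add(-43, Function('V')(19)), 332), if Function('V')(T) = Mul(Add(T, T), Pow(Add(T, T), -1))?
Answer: -13944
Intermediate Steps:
Function('V')(T) = 1 (Function('V')(T) = Mul(Mul(2, T), Pow(Mul(2, T), -1)) = Mul(Mul(2, T), Mul(Rational(1, 2), Pow(T, -1))) = 1)
Mul(Add(-43, Function('V')(19)), 332) = Mul(Add(-43, 1), 332) = Mul(-42, 332) = -13944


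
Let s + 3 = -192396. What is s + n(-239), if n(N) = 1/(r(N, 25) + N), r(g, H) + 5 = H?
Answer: -42135382/219 ≈ -1.9240e+5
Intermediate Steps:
s = -192399 (s = -3 - 192396 = -192399)
r(g, H) = -5 + H
n(N) = 1/(20 + N) (n(N) = 1/((-5 + 25) + N) = 1/(20 + N))
s + n(-239) = -192399 + 1/(20 - 239) = -192399 + 1/(-219) = -192399 - 1/219 = -42135382/219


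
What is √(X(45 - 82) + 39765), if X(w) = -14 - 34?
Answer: 3*√4413 ≈ 199.29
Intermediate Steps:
X(w) = -48
√(X(45 - 82) + 39765) = √(-48 + 39765) = √39717 = 3*√4413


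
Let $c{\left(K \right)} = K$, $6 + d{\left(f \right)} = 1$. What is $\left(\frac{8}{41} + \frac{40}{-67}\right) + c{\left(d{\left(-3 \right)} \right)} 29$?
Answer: $- \frac{399419}{2747} \approx -145.4$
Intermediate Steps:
$d{\left(f \right)} = -5$ ($d{\left(f \right)} = -6 + 1 = -5$)
$\left(\frac{8}{41} + \frac{40}{-67}\right) + c{\left(d{\left(-3 \right)} \right)} 29 = \left(\frac{8}{41} + \frac{40}{-67}\right) - 145 = \left(8 \cdot \frac{1}{41} + 40 \left(- \frac{1}{67}\right)\right) - 145 = \left(\frac{8}{41} - \frac{40}{67}\right) - 145 = - \frac{1104}{2747} - 145 = - \frac{399419}{2747}$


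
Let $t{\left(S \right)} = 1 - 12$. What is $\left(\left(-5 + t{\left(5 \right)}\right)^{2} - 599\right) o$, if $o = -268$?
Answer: $91924$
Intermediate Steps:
$t{\left(S \right)} = -11$ ($t{\left(S \right)} = 1 - 12 = -11$)
$\left(\left(-5 + t{\left(5 \right)}\right)^{2} - 599\right) o = \left(\left(-5 - 11\right)^{2} - 599\right) \left(-268\right) = \left(\left(-16\right)^{2} - 599\right) \left(-268\right) = \left(256 - 599\right) \left(-268\right) = \left(-343\right) \left(-268\right) = 91924$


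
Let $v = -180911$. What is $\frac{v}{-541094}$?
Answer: $\frac{180911}{541094} \approx 0.33434$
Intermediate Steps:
$\frac{v}{-541094} = - \frac{180911}{-541094} = \left(-180911\right) \left(- \frac{1}{541094}\right) = \frac{180911}{541094}$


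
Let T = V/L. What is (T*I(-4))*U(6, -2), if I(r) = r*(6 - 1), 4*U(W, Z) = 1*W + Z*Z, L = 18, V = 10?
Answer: -250/9 ≈ -27.778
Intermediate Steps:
U(W, Z) = W/4 + Z²/4 (U(W, Z) = (1*W + Z*Z)/4 = (W + Z²)/4 = W/4 + Z²/4)
T = 5/9 (T = 10/18 = 10*(1/18) = 5/9 ≈ 0.55556)
I(r) = 5*r (I(r) = r*5 = 5*r)
(T*I(-4))*U(6, -2) = (5*(5*(-4))/9)*((¼)*6 + (¼)*(-2)²) = ((5/9)*(-20))*(3/2 + (¼)*4) = -100*(3/2 + 1)/9 = -100/9*5/2 = -250/9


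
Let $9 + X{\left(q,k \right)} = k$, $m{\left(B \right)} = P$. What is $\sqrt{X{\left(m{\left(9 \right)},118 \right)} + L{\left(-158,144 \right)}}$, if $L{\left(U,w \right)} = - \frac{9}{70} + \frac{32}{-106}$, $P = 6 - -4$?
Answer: $\frac{\sqrt{1494362030}}{3710} \approx 10.42$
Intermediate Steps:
$P = 10$ ($P = 6 + 4 = 10$)
$m{\left(B \right)} = 10$
$X{\left(q,k \right)} = -9 + k$
$L{\left(U,w \right)} = - \frac{1597}{3710}$ ($L{\left(U,w \right)} = \left(-9\right) \frac{1}{70} + 32 \left(- \frac{1}{106}\right) = - \frac{9}{70} - \frac{16}{53} = - \frac{1597}{3710}$)
$\sqrt{X{\left(m{\left(9 \right)},118 \right)} + L{\left(-158,144 \right)}} = \sqrt{\left(-9 + 118\right) - \frac{1597}{3710}} = \sqrt{109 - \frac{1597}{3710}} = \sqrt{\frac{402793}{3710}} = \frac{\sqrt{1494362030}}{3710}$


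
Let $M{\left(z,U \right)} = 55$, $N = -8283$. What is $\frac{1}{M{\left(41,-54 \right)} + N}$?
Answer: $- \frac{1}{8228} \approx -0.00012154$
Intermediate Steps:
$\frac{1}{M{\left(41,-54 \right)} + N} = \frac{1}{55 - 8283} = \frac{1}{-8228} = - \frac{1}{8228}$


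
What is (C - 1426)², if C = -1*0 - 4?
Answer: 2044900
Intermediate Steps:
C = -4 (C = 0 - 4 = -4)
(C - 1426)² = (-4 - 1426)² = (-1430)² = 2044900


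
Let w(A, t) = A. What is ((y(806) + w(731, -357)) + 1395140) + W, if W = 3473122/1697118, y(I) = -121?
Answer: 1184377960811/848559 ≈ 1.3958e+6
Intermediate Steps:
W = 1736561/848559 (W = 3473122*(1/1697118) = 1736561/848559 ≈ 2.0465)
((y(806) + w(731, -357)) + 1395140) + W = ((-121 + 731) + 1395140) + 1736561/848559 = (610 + 1395140) + 1736561/848559 = 1395750 + 1736561/848559 = 1184377960811/848559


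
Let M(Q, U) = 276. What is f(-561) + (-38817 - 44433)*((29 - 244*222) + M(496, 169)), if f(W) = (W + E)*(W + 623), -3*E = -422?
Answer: 13452206068/3 ≈ 4.4841e+9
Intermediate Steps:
E = 422/3 (E = -1/3*(-422) = 422/3 ≈ 140.67)
f(W) = (623 + W)*(422/3 + W) (f(W) = (W + 422/3)*(W + 623) = (422/3 + W)*(623 + W) = (623 + W)*(422/3 + W))
f(-561) + (-38817 - 44433)*((29 - 244*222) + M(496, 169)) = (262906/3 + (-561)**2 + (2291/3)*(-561)) + (-38817 - 44433)*((29 - 244*222) + 276) = (262906/3 + 314721 - 428417) - 83250*((29 - 54168) + 276) = -78182/3 - 83250*(-54139 + 276) = -78182/3 - 83250*(-53863) = -78182/3 + 4484094750 = 13452206068/3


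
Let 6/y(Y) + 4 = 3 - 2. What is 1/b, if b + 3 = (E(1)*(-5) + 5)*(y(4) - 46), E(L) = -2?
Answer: -1/723 ≈ -0.0013831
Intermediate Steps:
y(Y) = -2 (y(Y) = 6/(-4 + (3 - 2)) = 6/(-4 + 1) = 6/(-3) = 6*(-⅓) = -2)
b = -723 (b = -3 + (-2*(-5) + 5)*(-2 - 46) = -3 + (10 + 5)*(-48) = -3 + 15*(-48) = -3 - 720 = -723)
1/b = 1/(-723) = -1/723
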